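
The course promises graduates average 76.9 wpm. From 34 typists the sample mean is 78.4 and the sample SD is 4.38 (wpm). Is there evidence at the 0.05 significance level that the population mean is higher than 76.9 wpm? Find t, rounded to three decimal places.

1.997

H0: μ = 76.9; H1: μ > 76.9 (one-sample t-test, right-tailed).
t = (x̄ − μ₀)/(s/√n) = (78.4 − 76.9)/(4.38/√34) = 1.997
df = n − 1 = 33
p-value = P(T ≥ 1.997) ≈ 0.027
Since p ≈ 0.027 < α = 0.05, reject H0; the evidence is statistically significant.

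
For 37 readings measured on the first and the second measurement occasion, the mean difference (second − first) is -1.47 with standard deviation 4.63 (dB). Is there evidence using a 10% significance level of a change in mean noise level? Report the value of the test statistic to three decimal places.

-1.931

H0: μ_d = 0; H1: μ_d ≠ 0 (paired t-test on the differences, two-sided).
t = d̄/(s_d/√n) = -1.47/(4.63/√37) = -1.931
df = n − 1 = 36
Two-sided p-value ≈ 0.0614
Since p ≈ 0.0614 < α = 0.1, reject H0; the data support H1.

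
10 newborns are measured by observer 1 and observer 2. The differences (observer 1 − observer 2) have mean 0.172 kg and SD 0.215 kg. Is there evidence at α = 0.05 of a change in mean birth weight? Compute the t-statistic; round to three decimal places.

2.530

H0: μ_d = 0; H1: μ_d ≠ 0 (paired t-test on the differences, two-sided).
t = d̄/(s_d/√n) = 0.172/(0.215/√10) = 2.530
df = n − 1 = 9
Two-sided p-value ≈ 0.0322
Since p ≈ 0.0322 < α = 0.05, reject H0; the evidence is statistically significant.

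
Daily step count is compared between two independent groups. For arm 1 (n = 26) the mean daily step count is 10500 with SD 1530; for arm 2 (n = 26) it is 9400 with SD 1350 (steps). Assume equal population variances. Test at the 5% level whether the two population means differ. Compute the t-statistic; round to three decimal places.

Let group 1 = arm 1, group 2 = arm 2. H0: μ_1 = μ_2; H1: μ_1 ≠ μ_2 (two-sample pooled-variance t-test, two-sided).
s_p² = [(26−1)·1530² + (26−1)·1350²]/(26+26−2) = 2081700
t = (10500 − 9400)/√[2081700·(1/26 + 1/26)] = 2.749
df = n₁ + n₂ − 2 = 50
Two-sided p-value ≈ 0.0083
Since p ≈ 0.0083 < α = 0.05, reject H0; the evidence is statistically significant.

2.749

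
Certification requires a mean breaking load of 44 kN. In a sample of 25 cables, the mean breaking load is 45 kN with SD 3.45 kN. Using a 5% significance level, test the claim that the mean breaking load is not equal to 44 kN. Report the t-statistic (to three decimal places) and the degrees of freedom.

H0: μ = 44; H1: μ ≠ 44 (one-sample t-test, two-sided).
t = (x̄ − μ₀)/(s/√n) = (45 − 44)/(3.45/√25) = 1.449
df = n − 1 = 24
Two-sided p-value ≈ 0.160
Since p ≈ 0.160 > α = 0.05, fail to reject H0; the evidence is not statistically significant.

t = 1.449, df = 24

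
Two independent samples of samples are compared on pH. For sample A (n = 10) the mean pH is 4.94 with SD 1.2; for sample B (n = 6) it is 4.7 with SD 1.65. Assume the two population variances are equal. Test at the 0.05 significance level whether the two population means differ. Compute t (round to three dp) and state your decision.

t = 0.337; fail to reject H0

Let group 1 = sample A, group 2 = sample B. H0: μ_1 = μ_2; H1: μ_1 ≠ μ_2 (two-sample pooled-variance t-test, two-sided).
s_p² = [(10−1)·1.2² + (6−1)·1.65²]/(10+6−2) = 1.89804
t = (4.94 − 4.7)/√[1.89804·(1/10 + 1/6)] = 0.337
df = n₁ + n₂ − 2 = 14
Two-sided p-value ≈ 0.7409
Since p ≈ 0.7409 > α = 0.05, fail to reject H0; the evidence is not statistically significant.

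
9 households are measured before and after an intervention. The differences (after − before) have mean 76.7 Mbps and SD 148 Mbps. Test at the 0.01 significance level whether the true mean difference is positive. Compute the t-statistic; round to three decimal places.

H0: μ_d = 0; H1: μ_d > 0 (paired t-test on the differences, right-tailed).
t = d̄/(s_d/√n) = 76.7/(148/√9) = 1.555
df = n − 1 = 8
p-value = P(T ≥ 1.555) ≈ 0.0793
Since p ≈ 0.0793 > α = 0.01, fail to reject H0; the data do not provide sufficient evidence against H0.

1.555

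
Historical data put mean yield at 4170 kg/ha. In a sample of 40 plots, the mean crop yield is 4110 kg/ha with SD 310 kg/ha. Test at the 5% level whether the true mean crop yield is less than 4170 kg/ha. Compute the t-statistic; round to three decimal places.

-1.224

H0: μ = 4170; H1: μ < 4170 (one-sample t-test, left-tailed).
t = (x̄ − μ₀)/(s/√n) = (4110 − 4170)/(310/√40) = -1.224
df = n − 1 = 39
p-value = P(T ≤ -1.224) ≈ 0.114
Since p ≈ 0.114 > α = 0.05, fail to reject H0; the data do not provide sufficient evidence against H0.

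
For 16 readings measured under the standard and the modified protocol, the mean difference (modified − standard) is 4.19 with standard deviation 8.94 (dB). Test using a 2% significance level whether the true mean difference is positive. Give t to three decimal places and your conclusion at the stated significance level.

H0: μ_d = 0; H1: μ_d > 0 (paired t-test on the differences, right-tailed).
t = d̄/(s_d/√n) = 4.19/(8.94/√16) = 1.875
df = n − 1 = 15
p-value = P(T ≥ 1.875) ≈ 0.0402
Since p ≈ 0.0402 > α = 0.02, fail to reject H0; the evidence is not statistically significant.

t = 1.875; fail to reject H0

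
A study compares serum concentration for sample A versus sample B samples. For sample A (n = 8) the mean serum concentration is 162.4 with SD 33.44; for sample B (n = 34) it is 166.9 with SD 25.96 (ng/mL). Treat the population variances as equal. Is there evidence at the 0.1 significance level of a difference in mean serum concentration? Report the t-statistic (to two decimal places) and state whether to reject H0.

Let group 1 = sample A, group 2 = sample B. H0: μ_1 = μ_2; H1: μ_1 ≠ μ_2 (two-sample pooled-variance t-test, two-sided).
s_p² = [(8−1)·33.44² + (34−1)·25.96²]/(8+34−2) = 751.676
t = (162.4 − 166.9)/√[751.676·(1/8 + 1/34)] = -0.42
df = n₁ + n₂ − 2 = 40
Two-sided p-value ≈ 0.678
Since p ≈ 0.678 > α = 0.1, fail to reject H0; the data do not provide sufficient evidence against H0.

t = -0.42; fail to reject H0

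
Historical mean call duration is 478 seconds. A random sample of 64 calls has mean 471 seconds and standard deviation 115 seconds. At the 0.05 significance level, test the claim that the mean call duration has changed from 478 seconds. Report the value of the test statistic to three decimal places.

H0: μ = 478; H1: μ ≠ 478 (one-sample t-test, two-sided).
t = (x̄ − μ₀)/(s/√n) = (471 − 478)/(115/√64) = -0.487
df = n − 1 = 63
Two-sided p-value ≈ 0.628
Since p ≈ 0.628 > α = 0.05, fail to reject H0; the evidence is not statistically significant.

-0.487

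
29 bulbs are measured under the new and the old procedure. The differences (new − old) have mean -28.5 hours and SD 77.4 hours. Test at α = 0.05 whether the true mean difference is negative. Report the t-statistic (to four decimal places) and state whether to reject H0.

H0: μ_d = 0; H1: μ_d < 0 (paired t-test on the differences, left-tailed).
t = d̄/(s_d/√n) = -28.5/(77.4/√29) = -1.9829
df = n − 1 = 28
p-value = P(T ≤ -1.9829) ≈ 0.029
Since p ≈ 0.029 < α = 0.05, reject H0; the evidence is statistically significant.

t = -1.9829; reject H0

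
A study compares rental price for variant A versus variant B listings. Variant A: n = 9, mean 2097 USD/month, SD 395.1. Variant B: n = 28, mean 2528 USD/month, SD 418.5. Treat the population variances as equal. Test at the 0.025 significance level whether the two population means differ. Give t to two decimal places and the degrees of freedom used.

Let group 1 = variant A, group 2 = variant B. H0: μ_1 = μ_2; H1: μ_1 ≠ μ_2 (two-sample pooled-variance t-test, two-sided).
s_p² = [(9−1)·395.1² + (28−1)·418.5²]/(9+28−2) = 170791
t = (2097 − 2528)/√[170791·(1/9 + 1/28)] = -2.72
df = n₁ + n₂ − 2 = 35
Two-sided p-value ≈ 0.0101
Since p ≈ 0.0101 < α = 0.025, reject H0; the evidence is statistically significant.

t = -2.72, df = 35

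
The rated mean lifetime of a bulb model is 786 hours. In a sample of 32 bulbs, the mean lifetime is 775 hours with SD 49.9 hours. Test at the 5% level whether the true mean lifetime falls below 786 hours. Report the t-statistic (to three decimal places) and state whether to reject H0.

H0: μ = 786; H1: μ < 786 (one-sample t-test, left-tailed).
t = (x̄ − μ₀)/(s/√n) = (775 − 786)/(49.9/√32) = -1.247
df = n − 1 = 31
p-value = P(T ≤ -1.247) ≈ 0.1109
Since p ≈ 0.1109 > α = 0.05, fail to reject H0; the evidence is not statistically significant.

t = -1.247; fail to reject H0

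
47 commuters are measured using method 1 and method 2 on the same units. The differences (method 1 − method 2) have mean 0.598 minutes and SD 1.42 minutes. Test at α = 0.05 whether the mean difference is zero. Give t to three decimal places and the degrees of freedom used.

H0: μ_d = 0; H1: μ_d ≠ 0 (paired t-test on the differences, two-sided).
t = d̄/(s_d/√n) = 0.598/(1.42/√47) = 2.887
df = n − 1 = 46
Two-sided p-value ≈ 0.006
Since p ≈ 0.006 < α = 0.05, reject H0; the data support H1.

t = 2.887, df = 46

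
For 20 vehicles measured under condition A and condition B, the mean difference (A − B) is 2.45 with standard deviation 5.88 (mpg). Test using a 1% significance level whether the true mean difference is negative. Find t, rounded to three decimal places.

H0: μ_d = 0; H1: μ_d < 0 (paired t-test on the differences, left-tailed).
t = d̄/(s_d/√n) = 2.45/(5.88/√20) = 1.863
df = n − 1 = 19
p-value = P(T ≤ 1.863) ≈ 0.961
Since p ≈ 0.961 > α = 0.01, fail to reject H0; the data do not provide sufficient evidence against H0.

1.863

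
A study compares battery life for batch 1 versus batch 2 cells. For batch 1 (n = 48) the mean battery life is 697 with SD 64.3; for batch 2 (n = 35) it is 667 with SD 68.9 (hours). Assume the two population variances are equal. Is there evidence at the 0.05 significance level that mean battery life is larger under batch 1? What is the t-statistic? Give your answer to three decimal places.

2.037

Let group 1 = batch 1, group 2 = batch 2. H0: μ_1 = μ_2; H1: μ_1 > μ_2 (two-sample pooled-variance t-test, right-tailed).
s_p² = [(48−1)·64.3² + (35−1)·68.9²]/(48+35−2) = 4391.68
t = (697 − 667)/√[4391.68·(1/48 + 1/35)] = 2.037
df = n₁ + n₂ − 2 = 81
p-value = P(T ≥ 2.037) ≈ 0.022
Since p ≈ 0.022 < α = 0.05, reject H0; the data support H1.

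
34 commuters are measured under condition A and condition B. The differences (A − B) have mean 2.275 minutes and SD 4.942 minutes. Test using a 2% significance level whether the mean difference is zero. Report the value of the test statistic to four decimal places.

2.6842

H0: μ_d = 0; H1: μ_d ≠ 0 (paired t-test on the differences, two-sided).
t = d̄/(s_d/√n) = 2.275/(4.942/√34) = 2.6842
df = n − 1 = 33
Two-sided p-value ≈ 0.0113
Since p ≈ 0.0113 < α = 0.02, reject H0; the data support H1.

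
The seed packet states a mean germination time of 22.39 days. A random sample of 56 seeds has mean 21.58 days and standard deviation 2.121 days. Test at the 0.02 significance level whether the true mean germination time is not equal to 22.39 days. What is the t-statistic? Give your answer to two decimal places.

H0: μ = 22.39; H1: μ ≠ 22.39 (one-sample t-test, two-sided).
t = (x̄ − μ₀)/(s/√n) = (21.58 − 22.39)/(2.121/√56) = -2.86
df = n − 1 = 55
Two-sided p-value ≈ 0.006
Since p ≈ 0.006 < α = 0.02, reject H0; the evidence is statistically significant.

-2.86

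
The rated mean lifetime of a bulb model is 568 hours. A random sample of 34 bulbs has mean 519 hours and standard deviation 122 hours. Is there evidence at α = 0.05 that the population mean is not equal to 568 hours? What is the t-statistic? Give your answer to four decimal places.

H0: μ = 568; H1: μ ≠ 568 (one-sample t-test, two-sided).
t = (x̄ − μ₀)/(s/√n) = (519 − 568)/(122/√34) = -2.3419
df = n − 1 = 33
Two-sided p-value ≈ 0.025
Since p ≈ 0.025 < α = 0.05, reject H0; the data support H1.

-2.3419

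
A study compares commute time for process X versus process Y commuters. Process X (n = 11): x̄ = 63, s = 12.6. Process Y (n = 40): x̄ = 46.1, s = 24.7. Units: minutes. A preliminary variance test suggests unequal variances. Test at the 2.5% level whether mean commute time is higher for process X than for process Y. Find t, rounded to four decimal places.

3.1018

Let group 1 = process X, group 2 = process Y. H0: μ_1 = μ_2; H1: μ_1 > μ_2 (Welch's two-sample t-test, right-tailed).
t = (x̄_1 − x̄_2)/√(s_1²/n_1 + s_2²/n_2) = (63 − 46.1)/√(12.6²/11 + 24.7²/40) = 3.1018
Welch–Satterthwaite df ≈ 32.89
p-value = P(T ≥ 3.1018) ≈ 0.0020
Since p ≈ 0.0020 < α = 0.025, reject H0; the evidence is statistically significant.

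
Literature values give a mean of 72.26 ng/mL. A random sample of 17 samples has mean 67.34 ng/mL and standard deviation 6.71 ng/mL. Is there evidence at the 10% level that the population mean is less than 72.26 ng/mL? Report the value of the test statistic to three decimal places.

H0: μ = 72.26; H1: μ < 72.26 (one-sample t-test, left-tailed).
t = (x̄ − μ₀)/(s/√n) = (67.34 − 72.26)/(6.71/√17) = -3.023
df = n − 1 = 16
p-value = P(T ≤ -3.023) ≈ 0.0040
Since p ≈ 0.0040 < α = 0.1, reject H0; the evidence is statistically significant.

-3.023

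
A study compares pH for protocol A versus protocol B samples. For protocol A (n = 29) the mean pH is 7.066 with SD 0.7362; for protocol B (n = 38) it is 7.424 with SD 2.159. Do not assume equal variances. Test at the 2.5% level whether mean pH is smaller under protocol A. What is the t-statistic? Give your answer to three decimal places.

Let group 1 = protocol A, group 2 = protocol B. H0: μ_1 = μ_2; H1: μ_1 < μ_2 (Welch's two-sample t-test, left-tailed).
t = (x̄_1 − x̄_2)/√(s_1²/n_1 + s_2²/n_2) = (7.066 − 7.424)/√(0.7362²/29 + 2.159²/38) = -0.952
Welch–Satterthwaite df ≈ 47.67
p-value = P(T ≤ -0.952) ≈ 0.173
Since p ≈ 0.173 > α = 0.025, fail to reject H0; the evidence is not statistically significant.

-0.952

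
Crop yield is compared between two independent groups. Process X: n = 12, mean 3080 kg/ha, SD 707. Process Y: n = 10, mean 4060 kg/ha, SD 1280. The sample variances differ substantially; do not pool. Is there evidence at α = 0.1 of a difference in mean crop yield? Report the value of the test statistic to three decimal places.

Let group 1 = process X, group 2 = process Y. H0: μ_1 = μ_2; H1: μ_1 ≠ μ_2 (Welch's two-sample t-test, two-sided).
t = (x̄_1 − x̄_2)/√(s_1²/n_1 + s_2²/n_2) = (3080 − 4060)/√(707²/12 + 1280²/10) = -2.162
Welch–Satterthwaite df ≈ 13.45
Two-sided p-value ≈ 0.0492
Since p ≈ 0.0492 < α = 0.1, reject H0; the data support H1.

-2.162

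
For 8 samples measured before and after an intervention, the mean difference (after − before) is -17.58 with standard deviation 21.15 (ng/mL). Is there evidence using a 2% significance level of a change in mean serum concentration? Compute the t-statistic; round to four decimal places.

H0: μ_d = 0; H1: μ_d ≠ 0 (paired t-test on the differences, two-sided).
t = d̄/(s_d/√n) = -17.58/(21.15/√8) = -2.3510
df = n − 1 = 7
Two-sided p-value ≈ 0.051
Since p ≈ 0.051 > α = 0.02, fail to reject H0; the evidence is not statistically significant.

-2.3510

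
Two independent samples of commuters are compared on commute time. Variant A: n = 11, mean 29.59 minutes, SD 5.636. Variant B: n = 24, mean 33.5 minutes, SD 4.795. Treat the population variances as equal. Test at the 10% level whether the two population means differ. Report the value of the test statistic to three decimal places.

-2.120

Let group 1 = variant A, group 2 = variant B. H0: μ_1 = μ_2; H1: μ_1 ≠ μ_2 (two-sample pooled-variance t-test, two-sided).
s_p² = [(11−1)·5.636² + (24−1)·4.795²]/(11+24−2) = 25.6503
t = (29.59 − 33.5)/√[25.6503·(1/11 + 1/24)] = -2.120
df = n₁ + n₂ − 2 = 33
Two-sided p-value ≈ 0.0416
Since p ≈ 0.0416 < α = 0.1, reject H0; the data support H1.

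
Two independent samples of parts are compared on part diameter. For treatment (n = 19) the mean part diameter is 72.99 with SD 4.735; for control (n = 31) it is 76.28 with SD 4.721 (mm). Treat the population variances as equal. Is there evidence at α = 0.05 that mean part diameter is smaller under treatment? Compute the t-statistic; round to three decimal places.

Let group 1 = treatment, group 2 = control. H0: μ_1 = μ_2; H1: μ_1 < μ_2 (two-sample pooled-variance t-test, left-tailed).
s_p² = [(19−1)·4.735² + (31−1)·4.721²]/(19+31−2) = 22.3375
t = (72.99 − 76.28)/√[22.3375·(1/19 + 1/31)] = -2.389
df = n₁ + n₂ − 2 = 48
p-value = P(T ≤ -2.389) ≈ 0.0104
Since p ≈ 0.0104 < α = 0.05, reject H0; the evidence is statistically significant.

-2.389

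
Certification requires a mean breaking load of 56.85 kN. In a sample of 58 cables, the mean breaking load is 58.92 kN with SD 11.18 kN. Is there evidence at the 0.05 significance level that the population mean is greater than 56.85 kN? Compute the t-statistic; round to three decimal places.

H0: μ = 56.85; H1: μ > 56.85 (one-sample t-test, right-tailed).
t = (x̄ − μ₀)/(s/√n) = (58.92 − 56.85)/(11.18/√58) = 1.410
df = n − 1 = 57
p-value = P(T ≥ 1.410) ≈ 0.0820
Since p ≈ 0.0820 > α = 0.05, fail to reject H0; the evidence is not statistically significant.

1.410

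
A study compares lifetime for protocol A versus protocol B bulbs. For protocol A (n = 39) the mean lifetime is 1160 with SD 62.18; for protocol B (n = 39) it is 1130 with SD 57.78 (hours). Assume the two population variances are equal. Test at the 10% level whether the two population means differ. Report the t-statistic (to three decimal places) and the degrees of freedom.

Let group 1 = protocol A, group 2 = protocol B. H0: μ_1 = μ_2; H1: μ_1 ≠ μ_2 (two-sample pooled-variance t-test, two-sided).
s_p² = [(39−1)·62.18² + (39−1)·57.78²]/(39+39−2) = 3602.44
t = (1160 − 1130)/√[3602.44·(1/39 + 1/39)] = 2.207
df = n₁ + n₂ − 2 = 76
Two-sided p-value ≈ 0.030
Since p ≈ 0.030 < α = 0.1, reject H0; the data support H1.

t = 2.207, df = 76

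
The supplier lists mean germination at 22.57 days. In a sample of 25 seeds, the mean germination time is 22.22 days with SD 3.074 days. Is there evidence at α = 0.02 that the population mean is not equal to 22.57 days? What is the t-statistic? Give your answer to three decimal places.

H0: μ = 22.57; H1: μ ≠ 22.57 (one-sample t-test, two-sided).
t = (x̄ − μ₀)/(s/√n) = (22.22 − 22.57)/(3.074/√25) = -0.569
df = n − 1 = 24
Two-sided p-value ≈ 0.574
Since p ≈ 0.574 > α = 0.02, fail to reject H0; the data do not provide sufficient evidence against H0.

-0.569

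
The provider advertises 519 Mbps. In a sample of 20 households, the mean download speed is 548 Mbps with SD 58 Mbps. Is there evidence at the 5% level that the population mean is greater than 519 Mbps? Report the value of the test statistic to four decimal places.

H0: μ = 519; H1: μ > 519 (one-sample t-test, right-tailed).
t = (x̄ − μ₀)/(s/√n) = (548 − 519)/(58/√20) = 2.2361
df = n − 1 = 19
p-value = P(T ≥ 2.2361) ≈ 0.019
Since p ≈ 0.019 < α = 0.05, reject H0; the evidence is statistically significant.

2.2361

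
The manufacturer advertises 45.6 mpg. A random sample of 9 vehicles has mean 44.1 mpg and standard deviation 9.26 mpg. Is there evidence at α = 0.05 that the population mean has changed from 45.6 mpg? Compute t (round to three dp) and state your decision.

t = -0.486; fail to reject H0

H0: μ = 45.6; H1: μ ≠ 45.6 (one-sample t-test, two-sided).
t = (x̄ − μ₀)/(s/√n) = (44.1 − 45.6)/(9.26/√9) = -0.486
df = n − 1 = 8
Two-sided p-value ≈ 0.6400
Since p ≈ 0.6400 > α = 0.05, fail to reject H0; the evidence is not statistically significant.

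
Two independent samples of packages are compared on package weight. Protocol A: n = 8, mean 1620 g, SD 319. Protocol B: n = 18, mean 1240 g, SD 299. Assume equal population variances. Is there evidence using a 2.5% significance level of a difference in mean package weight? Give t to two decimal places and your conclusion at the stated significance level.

t = 2.93; reject H0

Let group 1 = protocol A, group 2 = protocol B. H0: μ_1 = μ_2; H1: μ_1 ≠ μ_2 (two-sample pooled-variance t-test, two-sided).
s_p² = [(8−1)·319² + (18−1)·299²]/(8+18−2) = 93006
t = (1620 − 1240)/√[93006·(1/8 + 1/18)] = 2.93
df = n₁ + n₂ − 2 = 24
Two-sided p-value ≈ 0.0073
Since p ≈ 0.0073 < α = 0.025, reject H0; the evidence is statistically significant.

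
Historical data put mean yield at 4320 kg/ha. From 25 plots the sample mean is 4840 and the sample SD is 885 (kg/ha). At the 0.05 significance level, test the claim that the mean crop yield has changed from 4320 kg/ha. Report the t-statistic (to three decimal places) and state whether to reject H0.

H0: μ = 4320; H1: μ ≠ 4320 (one-sample t-test, two-sided).
t = (x̄ − μ₀)/(s/√n) = (4840 − 4320)/(885/√25) = 2.938
df = n − 1 = 24
Two-sided p-value ≈ 0.0072
Since p ≈ 0.0072 < α = 0.05, reject H0; the evidence is statistically significant.

t = 2.938; reject H0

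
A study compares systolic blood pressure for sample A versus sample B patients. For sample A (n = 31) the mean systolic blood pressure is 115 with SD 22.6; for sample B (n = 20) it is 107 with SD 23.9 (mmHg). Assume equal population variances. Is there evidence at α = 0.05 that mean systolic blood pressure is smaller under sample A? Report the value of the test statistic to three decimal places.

1.207

Let group 1 = sample A, group 2 = sample B. H0: μ_1 = μ_2; H1: μ_1 < μ_2 (two-sample pooled-variance t-test, left-tailed).
s_p² = [(31−1)·22.6² + (20−1)·23.9²]/(31+20−2) = 534.2
t = (115 − 107)/√[534.2·(1/31 + 1/20)] = 1.207
df = n₁ + n₂ − 2 = 49
p-value = P(T ≤ 1.207) ≈ 0.883
Since p ≈ 0.883 > α = 0.05, fail to reject H0; the data do not provide sufficient evidence against H0.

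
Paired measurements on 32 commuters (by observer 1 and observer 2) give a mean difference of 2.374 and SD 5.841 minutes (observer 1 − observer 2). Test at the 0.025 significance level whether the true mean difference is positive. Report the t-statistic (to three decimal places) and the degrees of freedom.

t = 2.299, df = 31

H0: μ_d = 0; H1: μ_d > 0 (paired t-test on the differences, right-tailed).
t = d̄/(s_d/√n) = 2.374/(5.841/√32) = 2.299
df = n − 1 = 31
p-value = P(T ≥ 2.299) ≈ 0.0142
Since p ≈ 0.0142 < α = 0.025, reject H0; the evidence is statistically significant.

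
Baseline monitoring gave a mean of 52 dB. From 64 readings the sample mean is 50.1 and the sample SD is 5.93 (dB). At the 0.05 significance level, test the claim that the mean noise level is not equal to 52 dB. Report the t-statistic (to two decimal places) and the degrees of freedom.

H0: μ = 52; H1: μ ≠ 52 (one-sample t-test, two-sided).
t = (x̄ − μ₀)/(s/√n) = (50.1 − 52)/(5.93/√64) = -2.56
df = n − 1 = 63
Two-sided p-value ≈ 0.013
Since p ≈ 0.013 < α = 0.05, reject H0; the data support H1.

t = -2.56, df = 63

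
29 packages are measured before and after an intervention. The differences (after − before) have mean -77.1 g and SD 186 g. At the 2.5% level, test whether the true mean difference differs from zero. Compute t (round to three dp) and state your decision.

t = -2.232; fail to reject H0

H0: μ_d = 0; H1: μ_d ≠ 0 (paired t-test on the differences, two-sided).
t = d̄/(s_d/√n) = -77.1/(186/√29) = -2.232
df = n − 1 = 28
Two-sided p-value ≈ 0.0338
Since p ≈ 0.0338 > α = 0.025, fail to reject H0; the data do not provide sufficient evidence against H0.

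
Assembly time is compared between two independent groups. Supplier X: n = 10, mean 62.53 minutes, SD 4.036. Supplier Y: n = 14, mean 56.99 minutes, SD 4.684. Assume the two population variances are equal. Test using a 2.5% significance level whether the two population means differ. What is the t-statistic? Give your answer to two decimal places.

Let group 1 = supplier X, group 2 = supplier Y. H0: μ_1 = μ_2; H1: μ_1 ≠ μ_2 (two-sample pooled-variance t-test, two-sided).
s_p² = [(10−1)·4.036² + (14−1)·4.684²]/(10+14−2) = 19.6283
t = (62.53 − 56.99)/√[19.6283·(1/10 + 1/14)] = 3.02
df = n₁ + n₂ − 2 = 22
Two-sided p-value ≈ 0.006
Since p ≈ 0.006 < α = 0.025, reject H0; the data support H1.

3.02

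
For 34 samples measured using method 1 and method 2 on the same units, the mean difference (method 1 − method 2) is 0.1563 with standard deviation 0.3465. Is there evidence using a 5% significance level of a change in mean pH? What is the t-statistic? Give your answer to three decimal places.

H0: μ_d = 0; H1: μ_d ≠ 0 (paired t-test on the differences, two-sided).
t = d̄/(s_d/√n) = 0.1563/(0.3465/√34) = 2.630
df = n − 1 = 33
Two-sided p-value ≈ 0.0129
Since p ≈ 0.0129 < α = 0.05, reject H0; the data support H1.

2.630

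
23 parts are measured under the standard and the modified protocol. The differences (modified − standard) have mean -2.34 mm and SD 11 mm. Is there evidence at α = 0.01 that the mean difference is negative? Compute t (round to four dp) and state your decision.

t = -1.0202; fail to reject H0

H0: μ_d = 0; H1: μ_d < 0 (paired t-test on the differences, left-tailed).
t = d̄/(s_d/√n) = -2.34/(11/√23) = -1.0202
df = n − 1 = 22
p-value = P(T ≤ -1.0202) ≈ 0.1594
Since p ≈ 0.1594 > α = 0.01, fail to reject H0; the data do not provide sufficient evidence against H0.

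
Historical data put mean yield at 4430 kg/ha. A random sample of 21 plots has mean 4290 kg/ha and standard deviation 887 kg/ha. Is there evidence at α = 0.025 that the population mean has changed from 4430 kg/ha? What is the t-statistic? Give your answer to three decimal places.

H0: μ = 4430; H1: μ ≠ 4430 (one-sample t-test, two-sided).
t = (x̄ − μ₀)/(s/√n) = (4290 − 4430)/(887/√21) = -0.723
df = n − 1 = 20
Two-sided p-value ≈ 0.4779
Since p ≈ 0.4779 > α = 0.025, fail to reject H0; the data do not provide sufficient evidence against H0.

-0.723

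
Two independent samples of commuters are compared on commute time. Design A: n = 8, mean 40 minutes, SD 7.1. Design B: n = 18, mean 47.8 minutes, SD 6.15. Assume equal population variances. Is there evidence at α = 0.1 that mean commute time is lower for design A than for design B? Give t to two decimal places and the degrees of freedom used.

Let group 1 = design A, group 2 = design B. H0: μ_1 = μ_2; H1: μ_1 < μ_2 (two-sample pooled-variance t-test, left-tailed).
s_p² = [(8−1)·7.1² + (18−1)·6.15²]/(8+18−2) = 41.4939
t = (40 − 47.8)/√[41.4939·(1/8 + 1/18)] = -2.85
df = n₁ + n₂ − 2 = 24
p-value = P(T ≤ -2.85) ≈ 0.0044
Since p ≈ 0.0044 < α = 0.1, reject H0; the evidence is statistically significant.

t = -2.85, df = 24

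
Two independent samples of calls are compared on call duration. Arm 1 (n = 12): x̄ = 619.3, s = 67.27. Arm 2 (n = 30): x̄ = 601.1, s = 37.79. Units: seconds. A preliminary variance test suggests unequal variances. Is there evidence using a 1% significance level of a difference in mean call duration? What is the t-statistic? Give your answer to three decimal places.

Let group 1 = arm 1, group 2 = arm 2. H0: μ_1 = μ_2; H1: μ_1 ≠ μ_2 (Welch's two-sample t-test, two-sided).
t = (x̄_1 − x̄_2)/√(s_1²/n_1 + s_2²/n_2) = (619.3 − 601.1)/√(67.27²/12 + 37.79²/30) = 0.883
Welch–Satterthwaite df ≈ 13.87
Two-sided p-value ≈ 0.3922
Since p ≈ 0.3922 > α = 0.01, fail to reject H0; the evidence is not statistically significant.

0.883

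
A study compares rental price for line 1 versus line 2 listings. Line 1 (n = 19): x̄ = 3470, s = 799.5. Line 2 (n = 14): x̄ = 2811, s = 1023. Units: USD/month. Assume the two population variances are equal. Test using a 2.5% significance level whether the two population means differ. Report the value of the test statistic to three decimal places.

Let group 1 = line 1, group 2 = line 2. H0: μ_1 = μ_2; H1: μ_1 ≠ μ_2 (two-sample pooled-variance t-test, two-sided).
s_p² = [(19−1)·799.5² + (14−1)·1023²]/(19+14−2) = 810016
t = (3470 − 2811)/√[810016·(1/19 + 1/14)] = 2.079
df = n₁ + n₂ − 2 = 31
Two-sided p-value ≈ 0.0460
Since p ≈ 0.0460 > α = 0.025, fail to reject H0; the evidence is not statistically significant.

2.079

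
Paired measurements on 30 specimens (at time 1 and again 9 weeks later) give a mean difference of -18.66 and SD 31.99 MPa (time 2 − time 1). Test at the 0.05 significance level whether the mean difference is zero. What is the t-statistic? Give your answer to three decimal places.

-3.195

H0: μ_d = 0; H1: μ_d ≠ 0 (paired t-test on the differences, two-sided).
t = d̄/(s_d/√n) = -18.66/(31.99/√30) = -3.195
df = n − 1 = 29
Two-sided p-value ≈ 0.0034
Since p ≈ 0.0034 < α = 0.05, reject H0; the data support H1.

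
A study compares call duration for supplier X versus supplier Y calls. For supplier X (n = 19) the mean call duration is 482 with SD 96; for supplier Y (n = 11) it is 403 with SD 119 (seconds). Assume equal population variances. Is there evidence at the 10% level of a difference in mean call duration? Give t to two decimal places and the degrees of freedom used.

t = 1.99, df = 28

Let group 1 = supplier X, group 2 = supplier Y. H0: μ_1 = μ_2; H1: μ_1 ≠ μ_2 (two-sample pooled-variance t-test, two-sided).
s_p² = [(19−1)·96² + (11−1)·119²]/(19+11−2) = 10982.1
t = (482 − 403)/√[10982.1·(1/19 + 1/11)] = 1.99
df = n₁ + n₂ − 2 = 28
Two-sided p-value ≈ 0.0565
Since p ≈ 0.0565 < α = 0.1, reject H0; the evidence is statistically significant.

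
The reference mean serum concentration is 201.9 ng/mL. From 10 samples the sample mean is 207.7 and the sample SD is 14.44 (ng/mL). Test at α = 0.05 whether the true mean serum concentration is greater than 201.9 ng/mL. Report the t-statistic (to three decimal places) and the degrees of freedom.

H0: μ = 201.9; H1: μ > 201.9 (one-sample t-test, right-tailed).
t = (x̄ − μ₀)/(s/√n) = (207.7 − 201.9)/(14.44/√10) = 1.270
df = n − 1 = 9
p-value = P(T ≥ 1.270) ≈ 0.1179
Since p ≈ 0.1179 > α = 0.05, fail to reject H0; the evidence is not statistically significant.

t = 1.270, df = 9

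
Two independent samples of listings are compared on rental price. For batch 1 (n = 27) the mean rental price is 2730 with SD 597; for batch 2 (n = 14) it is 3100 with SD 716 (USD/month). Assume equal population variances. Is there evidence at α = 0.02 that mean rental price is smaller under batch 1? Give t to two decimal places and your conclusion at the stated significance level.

Let group 1 = batch 1, group 2 = batch 2. H0: μ_1 = μ_2; H1: μ_1 < μ_2 (two-sample pooled-variance t-test, left-tailed).
s_p² = [(27−1)·597² + (14−1)·716²]/(27+14−2) = 408491
t = (2730 − 3100)/√[408491·(1/27 + 1/14)] = -1.76
df = n₁ + n₂ − 2 = 39
p-value = P(T ≤ -1.76) ≈ 0.043
Since p ≈ 0.043 > α = 0.02, fail to reject H0; the evidence is not statistically significant.

t = -1.76; fail to reject H0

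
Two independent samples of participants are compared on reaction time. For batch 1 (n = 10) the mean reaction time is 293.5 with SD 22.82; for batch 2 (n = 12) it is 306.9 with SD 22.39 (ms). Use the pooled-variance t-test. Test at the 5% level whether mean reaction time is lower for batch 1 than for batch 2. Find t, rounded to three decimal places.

Let group 1 = batch 1, group 2 = batch 2. H0: μ_1 = μ_2; H1: μ_1 < μ_2 (two-sample pooled-variance t-test, left-tailed).
s_p² = [(10−1)·22.82² + (12−1)·22.39²]/(10+12−2) = 510.06
t = (293.5 − 306.9)/√[510.06·(1/10 + 1/12)] = -1.386
df = n₁ + n₂ − 2 = 20
p-value = P(T ≤ -1.386) ≈ 0.091
Since p ≈ 0.091 > α = 0.05, fail to reject H0; the data do not provide sufficient evidence against H0.

-1.386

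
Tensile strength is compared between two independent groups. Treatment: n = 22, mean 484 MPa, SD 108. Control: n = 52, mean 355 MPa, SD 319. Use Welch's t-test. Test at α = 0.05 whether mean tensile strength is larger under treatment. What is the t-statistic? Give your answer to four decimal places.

2.5867

Let group 1 = treatment, group 2 = control. H0: μ_1 = μ_2; H1: μ_1 > μ_2 (Welch's two-sample t-test, right-tailed).
t = (x̄_1 − x̄_2)/√(s_1²/n_1 + s_2²/n_2) = (484 − 355)/√(108²/22 + 319²/52) = 2.5867
Welch–Satterthwaite df ≈ 69.91
p-value = P(T ≥ 2.5867) ≈ 0.006
Since p ≈ 0.006 < α = 0.05, reject H0; the data support H1.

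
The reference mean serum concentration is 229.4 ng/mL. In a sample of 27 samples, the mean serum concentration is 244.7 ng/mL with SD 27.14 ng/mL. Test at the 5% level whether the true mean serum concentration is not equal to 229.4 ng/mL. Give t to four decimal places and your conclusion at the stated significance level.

t = 2.9293; reject H0

H0: μ = 229.4; H1: μ ≠ 229.4 (one-sample t-test, two-sided).
t = (x̄ − μ₀)/(s/√n) = (244.7 − 229.4)/(27.14/√27) = 2.9293
df = n − 1 = 26
Two-sided p-value ≈ 0.007
Since p ≈ 0.007 < α = 0.05, reject H0; the evidence is statistically significant.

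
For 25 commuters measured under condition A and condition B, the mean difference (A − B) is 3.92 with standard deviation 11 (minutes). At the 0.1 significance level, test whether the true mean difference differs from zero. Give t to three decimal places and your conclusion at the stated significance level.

H0: μ_d = 0; H1: μ_d ≠ 0 (paired t-test on the differences, two-sided).
t = d̄/(s_d/√n) = 3.92/(11/√25) = 1.782
df = n − 1 = 24
Two-sided p-value ≈ 0.087
Since p ≈ 0.087 < α = 0.1, reject H0; the evidence is statistically significant.

t = 1.782; reject H0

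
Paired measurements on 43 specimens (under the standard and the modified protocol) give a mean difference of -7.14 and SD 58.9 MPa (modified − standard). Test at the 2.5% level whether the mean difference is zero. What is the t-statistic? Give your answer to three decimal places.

-0.795

H0: μ_d = 0; H1: μ_d ≠ 0 (paired t-test on the differences, two-sided).
t = d̄/(s_d/√n) = -7.14/(58.9/√43) = -0.795
df = n − 1 = 42
Two-sided p-value ≈ 0.431
Since p ≈ 0.431 > α = 0.025, fail to reject H0; the evidence is not statistically significant.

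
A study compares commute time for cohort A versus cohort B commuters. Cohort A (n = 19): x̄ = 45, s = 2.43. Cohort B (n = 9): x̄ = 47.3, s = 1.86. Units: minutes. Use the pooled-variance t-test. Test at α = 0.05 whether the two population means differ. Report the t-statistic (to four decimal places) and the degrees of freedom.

Let group 1 = cohort A, group 2 = cohort B. H0: μ_1 = μ_2; H1: μ_1 ≠ μ_2 (two-sample pooled-variance t-test, two-sided).
s_p² = [(19−1)·2.43² + (9−1)·1.86²]/(19+9−2) = 5.1525
t = (45 − 47.3)/√[5.1525·(1/19 + 1/9)] = -2.5040
df = n₁ + n₂ − 2 = 26
Two-sided p-value ≈ 0.0189
Since p ≈ 0.0189 < α = 0.05, reject H0; the data support H1.

t = -2.5040, df = 26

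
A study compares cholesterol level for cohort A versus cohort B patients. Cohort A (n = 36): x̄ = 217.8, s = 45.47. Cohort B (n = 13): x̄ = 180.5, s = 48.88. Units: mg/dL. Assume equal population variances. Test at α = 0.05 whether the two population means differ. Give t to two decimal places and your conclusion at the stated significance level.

t = 2.49; reject H0

Let group 1 = cohort A, group 2 = cohort B. H0: μ_1 = μ_2; H1: μ_1 ≠ μ_2 (two-sample pooled-variance t-test, two-sided).
s_p² = [(36−1)·45.47² + (13−1)·48.88²]/(36+13−2) = 2149.67
t = (217.8 − 180.5)/√[2149.67·(1/36 + 1/13)] = 2.49
df = n₁ + n₂ − 2 = 47
Two-sided p-value ≈ 0.017
Since p ≈ 0.017 < α = 0.05, reject H0; the evidence is statistically significant.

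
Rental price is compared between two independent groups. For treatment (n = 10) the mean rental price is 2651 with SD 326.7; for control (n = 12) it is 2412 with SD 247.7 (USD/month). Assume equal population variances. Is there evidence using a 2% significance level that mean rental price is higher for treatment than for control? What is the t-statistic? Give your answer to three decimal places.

Let group 1 = treatment, group 2 = control. H0: μ_1 = μ_2; H1: μ_1 > μ_2 (two-sample pooled-variance t-test, right-tailed).
s_p² = [(10−1)·326.7² + (12−1)·247.7²]/(10+12−2) = 81775.2
t = (2651 − 2412)/√[81775.2·(1/10 + 1/12)] = 1.952
df = n₁ + n₂ − 2 = 20
p-value = P(T ≥ 1.952) ≈ 0.0325
Since p ≈ 0.0325 > α = 0.02, fail to reject H0; the data do not provide sufficient evidence against H0.

1.952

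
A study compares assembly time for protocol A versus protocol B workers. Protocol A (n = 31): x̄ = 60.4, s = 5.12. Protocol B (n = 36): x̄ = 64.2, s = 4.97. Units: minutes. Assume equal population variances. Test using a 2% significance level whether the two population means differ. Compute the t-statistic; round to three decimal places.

-3.077

Let group 1 = protocol A, group 2 = protocol B. H0: μ_1 = μ_2; H1: μ_1 ≠ μ_2 (two-sample pooled-variance t-test, two-sided).
s_p² = [(31−1)·5.12² + (36−1)·4.97²]/(31+36−2) = 25.3994
t = (60.4 − 64.2)/√[25.3994·(1/31 + 1/36)] = -3.077
df = n₁ + n₂ − 2 = 65
Two-sided p-value ≈ 0.0031
Since p ≈ 0.0031 < α = 0.02, reject H0; the evidence is statistically significant.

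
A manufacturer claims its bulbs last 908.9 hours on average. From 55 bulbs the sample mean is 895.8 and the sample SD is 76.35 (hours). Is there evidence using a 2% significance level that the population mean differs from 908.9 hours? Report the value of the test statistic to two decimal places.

-1.27

H0: μ = 908.9; H1: μ ≠ 908.9 (one-sample t-test, two-sided).
t = (x̄ − μ₀)/(s/√n) = (895.8 − 908.9)/(76.35/√55) = -1.27
df = n − 1 = 54
Two-sided p-value ≈ 0.2087
Since p ≈ 0.2087 > α = 0.02, fail to reject H0; the evidence is not statistically significant.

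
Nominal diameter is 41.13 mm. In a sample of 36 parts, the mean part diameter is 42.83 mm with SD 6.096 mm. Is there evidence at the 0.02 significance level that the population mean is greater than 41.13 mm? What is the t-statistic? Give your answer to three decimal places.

1.673

H0: μ = 41.13; H1: μ > 41.13 (one-sample t-test, right-tailed).
t = (x̄ − μ₀)/(s/√n) = (42.83 − 41.13)/(6.096/√36) = 1.673
df = n − 1 = 35
p-value = P(T ≥ 1.673) ≈ 0.0516
Since p ≈ 0.0516 > α = 0.02, fail to reject H0; the data do not provide sufficient evidence against H0.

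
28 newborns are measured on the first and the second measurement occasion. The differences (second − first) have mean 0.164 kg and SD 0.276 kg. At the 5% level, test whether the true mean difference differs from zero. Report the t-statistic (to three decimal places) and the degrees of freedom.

t = 3.144, df = 27

H0: μ_d = 0; H1: μ_d ≠ 0 (paired t-test on the differences, two-sided).
t = d̄/(s_d/√n) = 0.164/(0.276/√28) = 3.144
df = n − 1 = 27
Two-sided p-value ≈ 0.004
Since p ≈ 0.004 < α = 0.05, reject H0; the data support H1.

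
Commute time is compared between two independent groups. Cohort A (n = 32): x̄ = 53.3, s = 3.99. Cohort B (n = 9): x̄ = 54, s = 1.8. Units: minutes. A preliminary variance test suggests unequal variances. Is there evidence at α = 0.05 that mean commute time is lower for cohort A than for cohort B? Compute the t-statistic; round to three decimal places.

Let group 1 = cohort A, group 2 = cohort B. H0: μ_1 = μ_2; H1: μ_1 < μ_2 (Welch's two-sample t-test, left-tailed).
t = (x̄_1 − x̄_2)/√(s_1²/n_1 + s_2²/n_2) = (53.3 − 54)/√(3.99²/32 + 1.8²/9) = -0.756
Welch–Satterthwaite df ≈ 30.40
p-value = P(T ≤ -0.756) ≈ 0.228
Since p ≈ 0.228 > α = 0.05, fail to reject H0; the evidence is not statistically significant.

-0.756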